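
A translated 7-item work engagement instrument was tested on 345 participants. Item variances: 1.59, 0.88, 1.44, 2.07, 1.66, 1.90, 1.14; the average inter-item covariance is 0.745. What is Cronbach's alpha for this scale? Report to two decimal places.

Cronbach's alpha = 0.87

ΣVar(i) = 1.59 + 0.88 + 1.44 + 2.07 + 1.66 + 1.90 + 1.14 = 10.68
Sum of the 21 distinct covariances = 21 × 0.745 = 15.645
Var(T) = ΣVar(i) + 2·Σcov = 10.68 + 2 × 15.645 = 41.970
α = (7/6)·(1 − 10.68/41.970) = 0.87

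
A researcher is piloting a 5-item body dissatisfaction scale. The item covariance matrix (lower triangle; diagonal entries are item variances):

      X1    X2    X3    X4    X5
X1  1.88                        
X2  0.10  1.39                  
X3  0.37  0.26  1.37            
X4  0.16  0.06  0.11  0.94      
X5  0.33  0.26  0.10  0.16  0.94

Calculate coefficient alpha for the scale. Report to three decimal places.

sum of item variances = 1.88 + 1.39 + 1.37 + 0.94 + 0.94 = 6.52
Σ_{i<j} σ_ij = 1.91
σ²_T = 6.52 + 2 × 1.91 = 10.34
α = (k/(k−1))·(1 − sum of item variances/σ²_T) = (5/4)·(1 − 6.52/10.34) = 0.462

α = 0.462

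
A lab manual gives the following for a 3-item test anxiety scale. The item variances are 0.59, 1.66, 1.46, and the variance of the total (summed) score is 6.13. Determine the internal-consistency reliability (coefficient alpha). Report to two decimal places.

coefficient alpha = 0.59

Σσᵢ² = 0.59 + 1.66 + 1.46 = 3.71
α = (k/(k−1))·(1 − Σσᵢ²/σ²_total) = (3/2)·(1 − 3.71/6.13) = 0.59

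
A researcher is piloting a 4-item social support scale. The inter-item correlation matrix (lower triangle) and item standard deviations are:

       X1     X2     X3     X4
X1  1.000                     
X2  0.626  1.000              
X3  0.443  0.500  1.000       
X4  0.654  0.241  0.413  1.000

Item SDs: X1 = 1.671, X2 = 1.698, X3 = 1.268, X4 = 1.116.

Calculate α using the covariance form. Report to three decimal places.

α = 0.782

Σσ²ᵢ = 1.671² + 1.698² + 1.268² + 1.116² = 8.5287
Covariances σ_ij = r_ij · s_i · s_j:
  σ(X1,X2) = 0.626 × 1.671 × 1.698 = 1.7762
  σ(X1,X3) = 0.443 × 1.671 × 1.268 = 0.9386
  σ(X1,X4) = 0.654 × 1.671 × 1.116 = 1.2196
  σ(X2,X3) = 0.500 × 1.698 × 1.268 = 1.0765
  σ(X2,X4) = 0.241 × 1.698 × 1.116 = 0.4567
  σ(X3,X4) = 0.413 × 1.268 × 1.116 = 0.5844
σ²_T = Σσ²ᵢ + 2·Σσ_ij = 8.5287 + 2 × 6.0520 = 20.6327
α = (4/3)·(1 − 8.5287/20.6327) = 0.782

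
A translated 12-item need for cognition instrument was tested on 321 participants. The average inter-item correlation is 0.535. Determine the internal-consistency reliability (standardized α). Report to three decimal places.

Standardized α = k·r̄ / (1 + (k−1)·r̄) = 12 × 0.535 / (1 + 11 × 0.535)
  = 6.4200 / 6.8850 = 0.932

α = 0.932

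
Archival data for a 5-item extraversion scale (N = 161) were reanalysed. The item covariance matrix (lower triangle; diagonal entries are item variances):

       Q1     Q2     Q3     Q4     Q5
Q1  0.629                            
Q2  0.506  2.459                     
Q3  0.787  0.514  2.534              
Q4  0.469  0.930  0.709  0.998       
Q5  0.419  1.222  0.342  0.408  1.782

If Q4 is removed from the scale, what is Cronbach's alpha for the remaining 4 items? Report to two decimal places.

α = 0.67

Remaining items: Q1, Q2, Q3, Q5 (k = 4).
Σσᵢ² = 0.629 + 2.459 + 2.534 + 1.782 = 7.404
σ²_T = 7.404 + 2 × 3.790 = 14.984
α (item deleted) = (4/3)·(1 − 7.404/14.984) = 0.67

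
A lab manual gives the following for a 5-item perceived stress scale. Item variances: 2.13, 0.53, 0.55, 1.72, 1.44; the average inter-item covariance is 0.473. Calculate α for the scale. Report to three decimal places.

sum of item variances = 2.13 + 0.53 + 0.55 + 1.72 + 1.44 = 6.37
Sum of the 10 distinct covariances = 10 × 0.473 = 4.730
σ²_total = sum of item variances + 2·Σcov = 6.37 + 2 × 4.730 = 15.830
α = (5/4)·(1 − 6.37/15.830) = 0.747

α = 0.747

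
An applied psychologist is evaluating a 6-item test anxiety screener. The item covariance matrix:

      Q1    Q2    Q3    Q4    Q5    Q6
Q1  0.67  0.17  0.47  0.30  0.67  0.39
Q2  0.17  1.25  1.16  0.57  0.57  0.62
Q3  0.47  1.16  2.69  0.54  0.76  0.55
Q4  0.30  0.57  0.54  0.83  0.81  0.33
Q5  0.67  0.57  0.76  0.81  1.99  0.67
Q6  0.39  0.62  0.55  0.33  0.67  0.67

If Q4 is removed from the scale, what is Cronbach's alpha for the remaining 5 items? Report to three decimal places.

Cronbach's alpha = 0.780

Remaining items: Q1, Q2, Q3, Q5, Q6 (k = 5).
Σσ²ᵢ = 0.67 + 1.25 + 2.69 + 1.99 + 0.67 = 7.27
total variance = 7.27 + 2 × 6.03 = 19.33
α (item deleted) = (5/4)·(1 − 7.27/19.33) = 0.780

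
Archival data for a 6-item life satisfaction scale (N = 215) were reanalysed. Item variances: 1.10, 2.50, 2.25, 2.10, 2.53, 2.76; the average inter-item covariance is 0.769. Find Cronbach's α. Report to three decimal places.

sum of item variances = 1.10 + 2.50 + 2.25 + 2.10 + 2.53 + 2.76 = 13.24
Sum of the 15 distinct covariances = 15 × 0.769 = 11.535
Var(T) = sum of item variances + 2·Σcov = 13.24 + 2 × 11.535 = 36.310
α = (6/5)·(1 − 13.24/36.310) = 0.762

α = 0.762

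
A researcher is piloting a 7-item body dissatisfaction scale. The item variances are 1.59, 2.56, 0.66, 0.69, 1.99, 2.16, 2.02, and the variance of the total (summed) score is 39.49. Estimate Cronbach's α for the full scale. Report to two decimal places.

Σσᵢ² = 1.59 + 2.56 + 0.66 + 0.69 + 1.99 + 2.16 + 2.02 = 11.67
α = (k/(k−1))·(1 − Σσᵢ²/σ²_T) = (7/6)·(1 − 11.67/39.49) = 0.82

Cronbach's α = 0.82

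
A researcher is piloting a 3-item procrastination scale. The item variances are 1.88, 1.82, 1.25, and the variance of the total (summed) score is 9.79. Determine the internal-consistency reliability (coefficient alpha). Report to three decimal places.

Σσᵢ² = 1.88 + 1.82 + 1.25 = 4.95
α = (k/(k−1))·(1 − Σσᵢ²/σ²_total) = (3/2)·(1 − 4.95/9.79) = 0.742

α = 0.742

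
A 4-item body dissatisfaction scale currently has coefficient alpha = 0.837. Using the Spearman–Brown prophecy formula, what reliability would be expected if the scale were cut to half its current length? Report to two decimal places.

predicted reliability = 0.72

Length factor m = 1/2
α' = m·α / (1 − (1−m)·α)
   = 1/2 × 0.837 / (1 − (1 − 1/2) × 0.837)
   = 0.4185 / 0.5815 = 0.72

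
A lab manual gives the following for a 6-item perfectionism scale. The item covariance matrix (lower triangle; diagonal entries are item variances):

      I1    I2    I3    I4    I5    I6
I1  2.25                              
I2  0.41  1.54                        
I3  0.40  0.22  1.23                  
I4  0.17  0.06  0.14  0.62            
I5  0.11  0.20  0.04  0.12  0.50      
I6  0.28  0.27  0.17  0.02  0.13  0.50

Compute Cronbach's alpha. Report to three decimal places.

sum of item variances = 2.25 + 1.54 + 1.23 + 0.62 + 0.50 + 0.50 = 6.64
Sum of the distinct covariances = 2.74
σ²_total = 6.64 + 2 × 2.74 = 12.12
α = (k/(k−1))·(1 − sum of item variances/σ²_total) = (6/5)·(1 − 6.64/12.12) = 0.543

Cronbach's alpha = 0.543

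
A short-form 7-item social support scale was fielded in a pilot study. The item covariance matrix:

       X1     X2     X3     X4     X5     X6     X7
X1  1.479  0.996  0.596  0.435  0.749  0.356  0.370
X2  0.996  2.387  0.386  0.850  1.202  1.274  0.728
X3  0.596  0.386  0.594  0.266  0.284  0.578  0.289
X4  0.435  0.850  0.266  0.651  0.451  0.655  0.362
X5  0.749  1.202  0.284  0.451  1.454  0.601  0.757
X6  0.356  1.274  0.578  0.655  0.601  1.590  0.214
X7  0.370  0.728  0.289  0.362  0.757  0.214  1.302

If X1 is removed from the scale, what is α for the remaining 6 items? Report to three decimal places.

α = 0.829

Remaining items: X2, X3, X4, X5, X6, X7 (k = 6).
sum of item variances = 2.387 + 0.594 + 0.651 + 1.454 + 1.590 + 1.302 = 7.978
σ²_total = 7.978 + 2 × 8.897 = 25.772
α (item deleted) = (6/5)·(1 − 7.978/25.772) = 0.829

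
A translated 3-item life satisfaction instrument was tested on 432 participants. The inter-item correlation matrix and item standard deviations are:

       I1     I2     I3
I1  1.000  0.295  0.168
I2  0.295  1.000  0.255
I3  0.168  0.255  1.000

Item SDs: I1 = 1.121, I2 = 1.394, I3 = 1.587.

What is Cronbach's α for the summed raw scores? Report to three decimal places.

Cronbach's α = 0.475

Σσ²ᵢ = 1.121² + 1.394² + 1.587² = 5.7184
Covariances σ_ij = r_ij · s_i · s_j:
  σ(I1,I2) = 0.295 × 1.121 × 1.394 = 0.4610
  σ(I1,I3) = 0.168 × 1.121 × 1.587 = 0.2989
  σ(I2,I3) = 0.255 × 1.394 × 1.587 = 0.5641
σ²_T = Σσ²ᵢ + 2·Σσ_ij = 5.7184 + 2 × 1.3240 = 8.3664
α = (3/2)·(1 − 5.7184/8.3664) = 0.475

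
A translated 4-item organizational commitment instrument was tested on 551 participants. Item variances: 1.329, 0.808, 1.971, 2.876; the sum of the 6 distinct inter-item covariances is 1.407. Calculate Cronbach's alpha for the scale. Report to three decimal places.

Σσ²ᵢ = 1.329 + 0.808 + 1.971 + 2.876 = 6.984
Sum of distinct covariances = 1.407
Var(T) = Σσ²ᵢ + 2·Σcov = 6.984 + 2 × 1.407 = 9.798
α = (4/3)·(1 − 6.984/9.798) = 0.383

α = 0.383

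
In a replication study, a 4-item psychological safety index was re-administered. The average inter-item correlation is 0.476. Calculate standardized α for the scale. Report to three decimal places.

Standardized α = k·r̄ / (1 + (k−1)·r̄) = 4 × 0.476 / (1 + 3 × 0.476)
  = 1.9040 / 2.4280 = 0.784

standardized α = 0.784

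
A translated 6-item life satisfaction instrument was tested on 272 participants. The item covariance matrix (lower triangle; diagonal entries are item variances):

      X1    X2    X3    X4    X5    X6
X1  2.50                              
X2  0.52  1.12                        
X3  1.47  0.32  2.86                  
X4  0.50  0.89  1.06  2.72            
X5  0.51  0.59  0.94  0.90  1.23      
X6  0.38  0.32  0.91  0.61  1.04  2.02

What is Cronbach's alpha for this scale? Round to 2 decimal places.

Cronbach's alpha = 0.77

ΣVar(i) = 2.50 + 1.12 + 2.86 + 2.72 + 1.23 + 2.02 = 12.45
Sum of the distinct covariances = 10.96
σ²_total = 12.45 + 2 × 10.96 = 34.37
α = (k/(k−1))·(1 − ΣVar(i)/σ²_total) = (6/5)·(1 − 12.45/34.37) = 0.77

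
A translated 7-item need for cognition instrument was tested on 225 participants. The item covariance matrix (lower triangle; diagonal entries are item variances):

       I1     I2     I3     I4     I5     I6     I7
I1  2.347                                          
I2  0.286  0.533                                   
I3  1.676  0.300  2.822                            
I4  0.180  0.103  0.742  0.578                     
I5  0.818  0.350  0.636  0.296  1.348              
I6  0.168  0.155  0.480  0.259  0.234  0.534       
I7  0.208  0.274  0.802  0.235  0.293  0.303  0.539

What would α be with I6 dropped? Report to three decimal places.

Remaining items: I1, I2, I3, I4, I5, I7 (k = 6).
Σσ²ᵢ = 2.347 + 0.533 + 2.822 + 0.578 + 1.348 + 0.539 = 8.167
Var(T) = 8.167 + 2 × 7.199 = 22.565
α (item deleted) = (6/5)·(1 − 8.167/22.565) = 0.766

α = 0.766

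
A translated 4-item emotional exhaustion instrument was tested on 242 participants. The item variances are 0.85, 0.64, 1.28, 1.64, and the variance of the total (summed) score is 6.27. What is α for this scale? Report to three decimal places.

sum of item variances = 0.85 + 0.64 + 1.28 + 1.64 = 4.41
α = (k/(k−1))·(1 − sum of item variances/σ²_total) = (4/3)·(1 − 4.41/6.27) = 0.396

α = 0.396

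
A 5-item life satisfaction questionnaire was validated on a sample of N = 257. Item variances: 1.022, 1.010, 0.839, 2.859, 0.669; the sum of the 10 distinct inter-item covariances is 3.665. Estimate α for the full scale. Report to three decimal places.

α = 0.667

Σσᵢ² = 1.022 + 1.010 + 0.839 + 2.859 + 0.669 = 6.399
Sum of distinct covariances = 3.665
total variance = Σσᵢ² + 2·Σcov = 6.399 + 2 × 3.665 = 13.729
α = (5/4)·(1 − 6.399/13.729) = 0.667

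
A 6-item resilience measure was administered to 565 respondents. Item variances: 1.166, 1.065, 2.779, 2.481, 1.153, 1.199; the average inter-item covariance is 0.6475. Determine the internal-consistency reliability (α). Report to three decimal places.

α = 0.796

Σσ²ᵢ = 1.166 + 1.065 + 2.779 + 2.481 + 1.153 + 1.199 = 9.843
Sum of the 15 distinct covariances = 15 × 0.6475 = 9.7125
total variance = Σσ²ᵢ + 2·Σcov = 9.843 + 2 × 9.7125 = 29.2680
α = (6/5)·(1 − 9.843/29.2680) = 0.796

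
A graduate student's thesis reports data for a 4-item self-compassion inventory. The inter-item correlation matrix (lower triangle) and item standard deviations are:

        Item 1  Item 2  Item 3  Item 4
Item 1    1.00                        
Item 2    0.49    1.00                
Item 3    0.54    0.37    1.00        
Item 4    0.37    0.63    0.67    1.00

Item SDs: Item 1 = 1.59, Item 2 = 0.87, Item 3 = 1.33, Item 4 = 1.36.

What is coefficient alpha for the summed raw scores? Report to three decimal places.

Σσ²ᵢ = 1.59² + 0.87² + 1.33² + 1.36² = 6.9035
Covariances σ_ij = r_ij · s_i · s_j:
  σ(Item 1,Item 2) = 0.49 × 1.59 × 0.87 = 0.6778
  σ(Item 1,Item 3) = 0.54 × 1.59 × 1.33 = 1.1419
  σ(Item 1,Item 4) = 0.37 × 1.59 × 1.36 = 0.8001
  σ(Item 2,Item 3) = 0.37 × 0.87 × 1.33 = 0.4281
  σ(Item 2,Item 4) = 0.63 × 0.87 × 1.36 = 0.7454
  σ(Item 3,Item 4) = 0.67 × 1.33 × 1.36 = 1.2119
σ²_T = Σσ²ᵢ + 2·Σσ_ij = 6.9035 + 2 × 5.0052 = 16.9139
α = (4/3)·(1 − 6.9035/16.9139) = 0.789

coefficient alpha = 0.789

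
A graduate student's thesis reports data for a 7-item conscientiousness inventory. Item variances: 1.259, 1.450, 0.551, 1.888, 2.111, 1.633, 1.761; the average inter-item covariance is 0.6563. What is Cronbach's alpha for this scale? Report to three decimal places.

Cronbach's alpha = 0.841

sum of item variances = 1.259 + 1.450 + 0.551 + 1.888 + 2.111 + 1.633 + 1.761 = 10.653
Sum of the 21 distinct covariances = 21 × 0.6563 = 13.7823
Var(T) = sum of item variances + 2·Σcov = 10.653 + 2 × 13.7823 = 38.2176
α = (7/6)·(1 − 10.653/38.2176) = 0.841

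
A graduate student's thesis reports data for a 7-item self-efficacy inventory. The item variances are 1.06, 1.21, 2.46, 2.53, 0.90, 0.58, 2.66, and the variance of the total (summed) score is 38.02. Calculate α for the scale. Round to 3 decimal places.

ΣVar(i) = 1.06 + 1.21 + 2.46 + 2.53 + 0.90 + 0.58 + 2.66 = 11.40
α = (k/(k−1))·(1 − ΣVar(i)/total variance) = (7/6)·(1 − 11.40/38.02) = 0.817

α = 0.817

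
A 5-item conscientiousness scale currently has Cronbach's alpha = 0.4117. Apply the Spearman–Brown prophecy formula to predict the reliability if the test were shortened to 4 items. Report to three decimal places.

Length factor m = 4/5 = 0.8000
α' = m·α / (1 − (1−m)·α)
   = 4/5 × 0.4117 / (1 − (1 − 4/5) × 0.4117)
   = 0.3294 / 0.9177 = 0.359

predicted reliability = 0.359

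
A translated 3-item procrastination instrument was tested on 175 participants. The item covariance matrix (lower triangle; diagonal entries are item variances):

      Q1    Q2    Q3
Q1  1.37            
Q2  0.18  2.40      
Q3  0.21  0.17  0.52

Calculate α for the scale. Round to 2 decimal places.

α = 0.31

sum of item variances = 1.37 + 2.40 + 0.52 = 4.29
Sum of the distinct covariances = 0.56
total variance = 4.29 + 2 × 0.56 = 5.41
α = (k/(k−1))·(1 − sum of item variances/total variance) = (3/2)·(1 − 4.29/5.41) = 0.31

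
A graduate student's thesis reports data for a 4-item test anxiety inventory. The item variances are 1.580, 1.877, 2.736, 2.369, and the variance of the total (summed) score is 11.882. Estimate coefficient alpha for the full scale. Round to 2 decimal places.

α = 0.37

ΣVar(i) = 1.580 + 1.877 + 2.736 + 2.369 = 8.562
α = (k/(k−1))·(1 − ΣVar(i)/σ²_T) = (4/3)·(1 − 8.562/11.882) = 0.37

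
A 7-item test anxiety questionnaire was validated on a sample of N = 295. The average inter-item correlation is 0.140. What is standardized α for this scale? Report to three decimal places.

Standardized α = k·r̄ / (1 + (k−1)·r̄) = 7 × 0.140 / (1 + 6 × 0.140)
  = 0.9800 / 1.8400 = 0.533

α = 0.533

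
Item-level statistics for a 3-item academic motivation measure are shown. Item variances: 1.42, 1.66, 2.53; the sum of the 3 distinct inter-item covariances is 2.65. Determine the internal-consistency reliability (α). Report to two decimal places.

Σσ²ᵢ = 1.42 + 1.66 + 2.53 = 5.61
Sum of distinct covariances = 2.65
σ²_T = Σσ²ᵢ + 2·Σcov = 5.61 + 2 × 2.65 = 10.91
α = (3/2)·(1 − 5.61/10.91) = 0.73

α = 0.73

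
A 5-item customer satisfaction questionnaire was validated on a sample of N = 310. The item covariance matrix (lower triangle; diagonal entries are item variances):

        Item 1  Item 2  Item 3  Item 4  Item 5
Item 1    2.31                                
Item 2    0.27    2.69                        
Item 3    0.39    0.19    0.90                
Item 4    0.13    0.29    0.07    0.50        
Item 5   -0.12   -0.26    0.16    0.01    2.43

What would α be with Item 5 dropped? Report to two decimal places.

α = 0.39

Remaining items: Item 1, Item 2, Item 3, Item 4 (k = 4).
sum of item variances = 2.31 + 2.69 + 0.90 + 0.50 = 6.40
σ²_T = 6.40 + 2 × 1.34 = 9.08
α (item deleted) = (4/3)·(1 − 6.40/9.08) = 0.39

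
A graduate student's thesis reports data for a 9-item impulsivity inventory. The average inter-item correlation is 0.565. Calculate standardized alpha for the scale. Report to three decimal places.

standardized alpha = 0.921

Standardized α = k·r̄ / (1 + (k−1)·r̄) = 9 × 0.565 / (1 + 8 × 0.565)
  = 5.0850 / 5.5200 = 0.921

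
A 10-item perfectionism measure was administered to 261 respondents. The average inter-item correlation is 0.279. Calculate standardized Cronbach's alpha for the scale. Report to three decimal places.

α = 0.795

Standardized α = k·r̄ / (1 + (k−1)·r̄) = 10 × 0.279 / (1 + 9 × 0.279)
  = 2.7900 / 3.5110 = 0.795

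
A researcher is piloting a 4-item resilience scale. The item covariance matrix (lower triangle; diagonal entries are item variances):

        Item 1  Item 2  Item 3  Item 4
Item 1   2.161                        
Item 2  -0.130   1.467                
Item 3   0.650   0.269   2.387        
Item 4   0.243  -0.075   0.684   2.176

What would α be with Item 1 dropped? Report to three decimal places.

α = 0.338

Remaining items: Item 2, Item 3, Item 4 (k = 3).
sum of item variances = 1.467 + 2.387 + 2.176 = 6.030
Var(T) = 6.030 + 2 × 0.878 = 7.786
α (item deleted) = (3/2)·(1 − 6.030/7.786) = 0.338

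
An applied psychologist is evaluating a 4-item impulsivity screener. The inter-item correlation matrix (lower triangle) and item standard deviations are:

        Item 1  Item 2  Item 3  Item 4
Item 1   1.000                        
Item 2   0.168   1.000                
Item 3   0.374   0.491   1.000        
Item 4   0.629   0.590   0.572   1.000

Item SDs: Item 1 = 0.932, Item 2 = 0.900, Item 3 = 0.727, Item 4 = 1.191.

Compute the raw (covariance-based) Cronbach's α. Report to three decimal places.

α = 0.778

Σσ²ᵢ = 0.932² + 0.900² + 0.727² + 1.191² = 3.6256
Covariances σ_ij = r_ij · s_i · s_j:
  σ(Item 1,Item 2) = 0.168 × 0.932 × 0.900 = 0.1409
  σ(Item 1,Item 3) = 0.374 × 0.932 × 0.727 = 0.2534
  σ(Item 1,Item 4) = 0.629 × 0.932 × 1.191 = 0.6982
  σ(Item 2,Item 3) = 0.491 × 0.900 × 0.727 = 0.3213
  σ(Item 2,Item 4) = 0.590 × 0.900 × 1.191 = 0.6324
  σ(Item 3,Item 4) = 0.572 × 0.727 × 1.191 = 0.4953
σ²_T = Σσ²ᵢ + 2·Σσ_ij = 3.6256 + 2 × 2.5415 = 8.7086
α = (4/3)·(1 − 3.6256/8.7086) = 0.778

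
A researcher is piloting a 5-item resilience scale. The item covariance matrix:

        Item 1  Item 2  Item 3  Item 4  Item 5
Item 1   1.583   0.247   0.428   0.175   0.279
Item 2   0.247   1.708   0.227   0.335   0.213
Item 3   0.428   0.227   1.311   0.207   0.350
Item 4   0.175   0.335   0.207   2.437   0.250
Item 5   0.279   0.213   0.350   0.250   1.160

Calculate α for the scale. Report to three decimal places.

α = 0.498

ΣVar(i) = 1.583 + 1.708 + 1.311 + 2.437 + 1.160 = 8.199
Σ_{i<j} σ_ij = 2.711
Var(T) = 8.199 + 2 × 2.711 = 13.621
α = (k/(k−1))·(1 − ΣVar(i)/Var(T)) = (5/4)·(1 − 8.199/13.621) = 0.498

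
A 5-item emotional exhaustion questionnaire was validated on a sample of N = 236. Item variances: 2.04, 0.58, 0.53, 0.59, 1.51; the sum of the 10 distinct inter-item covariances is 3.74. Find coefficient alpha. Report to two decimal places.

sum of item variances = 2.04 + 0.58 + 0.53 + 0.59 + 1.51 = 5.25
Sum of distinct covariances = 3.74
Var(T) = sum of item variances + 2·Σcov = 5.25 + 2 × 3.74 = 12.73
α = (5/4)·(1 − 5.25/12.73) = 0.73

α = 0.73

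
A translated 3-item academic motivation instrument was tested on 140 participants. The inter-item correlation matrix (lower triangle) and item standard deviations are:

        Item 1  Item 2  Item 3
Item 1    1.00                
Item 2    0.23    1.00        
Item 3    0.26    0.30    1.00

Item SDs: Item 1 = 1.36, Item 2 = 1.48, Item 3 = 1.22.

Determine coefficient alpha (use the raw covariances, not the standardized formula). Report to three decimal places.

Σσ²ᵢ = 1.36² + 1.48² + 1.22² = 5.5284
Covariances σ_ij = r_ij · s_i · s_j:
  σ(Item 1,Item 2) = 0.23 × 1.36 × 1.48 = 0.4629
  σ(Item 1,Item 3) = 0.26 × 1.36 × 1.22 = 0.4314
  σ(Item 2,Item 3) = 0.30 × 1.48 × 1.22 = 0.5417
σ²_T = Σσ²ᵢ + 2·Σσ_ij = 5.5284 + 2 × 1.4360 = 8.4004
α = (3/2)·(1 − 5.5284/8.4004) = 0.513

α = 0.513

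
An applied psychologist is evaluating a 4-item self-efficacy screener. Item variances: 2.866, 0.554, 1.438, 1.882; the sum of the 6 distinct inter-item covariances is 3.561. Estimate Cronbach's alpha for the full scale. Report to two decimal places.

sum of item variances = 2.866 + 0.554 + 1.438 + 1.882 = 6.740
Sum of distinct covariances = 3.561
σ²_total = sum of item variances + 2·Σcov = 6.740 + 2 × 3.561 = 13.862
α = (4/3)·(1 − 6.740/13.862) = 0.69

α = 0.69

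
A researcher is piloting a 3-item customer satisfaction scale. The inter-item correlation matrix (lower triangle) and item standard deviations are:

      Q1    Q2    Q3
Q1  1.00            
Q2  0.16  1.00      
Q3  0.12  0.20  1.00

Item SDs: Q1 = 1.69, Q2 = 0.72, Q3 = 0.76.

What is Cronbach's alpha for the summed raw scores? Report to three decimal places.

Σσ²ᵢ = 1.69² + 0.72² + 0.76² = 3.9521
Covariances σ_ij = r_ij · s_i · s_j:
  σ(Q1,Q2) = 0.16 × 1.69 × 0.72 = 0.1947
  σ(Q1,Q3) = 0.12 × 1.69 × 0.76 = 0.1541
  σ(Q2,Q3) = 0.20 × 0.72 × 0.76 = 0.1094
σ²_T = Σσ²ᵢ + 2·Σσ_ij = 3.9521 + 2 × 0.4582 = 4.8685
α = (3/2)·(1 − 3.9521/4.8685) = 0.282

Cronbach's alpha = 0.282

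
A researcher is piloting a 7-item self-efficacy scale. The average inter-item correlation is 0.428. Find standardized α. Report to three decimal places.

Standardized α = k·r̄ / (1 + (k−1)·r̄) = 7 × 0.428 / (1 + 6 × 0.428)
  = 2.9960 / 3.5680 = 0.840

α = 0.840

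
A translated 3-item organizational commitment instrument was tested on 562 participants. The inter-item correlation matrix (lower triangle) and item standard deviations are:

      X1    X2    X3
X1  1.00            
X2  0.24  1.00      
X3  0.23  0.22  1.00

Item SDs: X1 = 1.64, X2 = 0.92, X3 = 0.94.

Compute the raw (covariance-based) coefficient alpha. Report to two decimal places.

coefficient alpha = 0.44

Σσ²ᵢ = 1.64² + 0.92² + 0.94² = 4.4196
Covariances σ_ij = r_ij · s_i · s_j:
  σ(X1,X2) = 0.24 × 1.64 × 0.92 = 0.3621
  σ(X1,X3) = 0.23 × 1.64 × 0.94 = 0.3546
  σ(X2,X3) = 0.22 × 0.92 × 0.94 = 0.1903
σ²_T = Σσ²ᵢ + 2·Σσ_ij = 4.4196 + 2 × 0.9070 = 6.2336
α = (3/2)·(1 − 4.4196/6.2336) = 0.44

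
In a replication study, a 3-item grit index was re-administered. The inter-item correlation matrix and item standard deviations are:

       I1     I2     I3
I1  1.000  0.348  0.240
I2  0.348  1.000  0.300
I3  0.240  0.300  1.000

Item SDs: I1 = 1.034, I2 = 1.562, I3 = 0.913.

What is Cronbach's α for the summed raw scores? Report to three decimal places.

Cronbach's α = 0.539

Σσ²ᵢ = 1.034² + 1.562² + 0.913² = 4.3426
Covariances σ_ij = r_ij · s_i · s_j:
  σ(I1,I2) = 0.348 × 1.034 × 1.562 = 0.5621
  σ(I1,I3) = 0.240 × 1.034 × 0.913 = 0.2266
  σ(I2,I3) = 0.300 × 1.562 × 0.913 = 0.4278
σ²_T = Σσ²ᵢ + 2·Σσ_ij = 4.3426 + 2 × 1.2165 = 6.7756
α = (3/2)·(1 − 4.3426/6.7756) = 0.539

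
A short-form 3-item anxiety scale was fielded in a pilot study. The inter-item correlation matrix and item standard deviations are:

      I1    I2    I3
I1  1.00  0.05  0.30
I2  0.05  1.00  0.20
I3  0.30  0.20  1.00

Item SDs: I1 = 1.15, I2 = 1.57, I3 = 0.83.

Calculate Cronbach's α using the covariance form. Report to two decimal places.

Cronbach's α = 0.33

Σσ²ᵢ = 1.15² + 1.57² + 0.83² = 4.4763
Covariances σ_ij = r_ij · s_i · s_j:
  σ(I1,I2) = 0.05 × 1.15 × 1.57 = 0.0903
  σ(I1,I3) = 0.30 × 1.15 × 0.83 = 0.2863
  σ(I2,I3) = 0.20 × 1.57 × 0.83 = 0.2606
σ²_T = Σσ²ᵢ + 2·Σσ_ij = 4.4763 + 2 × 0.6372 = 5.7507
α = (3/2)·(1 − 4.4763/5.7507) = 0.33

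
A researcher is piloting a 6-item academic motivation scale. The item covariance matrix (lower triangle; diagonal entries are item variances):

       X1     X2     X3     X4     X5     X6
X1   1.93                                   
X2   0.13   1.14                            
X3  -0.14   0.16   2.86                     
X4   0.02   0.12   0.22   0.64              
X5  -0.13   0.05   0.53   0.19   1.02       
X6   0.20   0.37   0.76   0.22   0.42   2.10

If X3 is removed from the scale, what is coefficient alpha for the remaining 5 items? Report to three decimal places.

coefficient alpha = 0.397

Remaining items: X1, X2, X4, X5, X6 (k = 5).
ΣVar(i) = 1.93 + 1.14 + 0.64 + 1.02 + 2.10 = 6.83
total variance = 6.83 + 2 × 1.59 = 10.01
α (item deleted) = (5/4)·(1 − 6.83/10.01) = 0.397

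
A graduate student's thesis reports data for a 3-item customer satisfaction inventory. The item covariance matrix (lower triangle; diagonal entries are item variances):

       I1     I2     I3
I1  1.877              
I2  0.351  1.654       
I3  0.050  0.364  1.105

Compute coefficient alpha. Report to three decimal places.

coefficient alpha = 0.372

Σσ²ᵢ = 1.877 + 1.654 + 1.105 = 4.636
Sum of off-diagonal covariances = 0.765
Var(T) = 4.636 + 2 × 0.765 = 6.166
α = (k/(k−1))·(1 − Σσ²ᵢ/Var(T)) = (3/2)·(1 − 4.636/6.166) = 0.372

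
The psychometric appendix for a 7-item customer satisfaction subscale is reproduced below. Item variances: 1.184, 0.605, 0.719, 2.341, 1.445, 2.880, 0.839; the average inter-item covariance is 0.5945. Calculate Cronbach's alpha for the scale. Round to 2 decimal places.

α = 0.83

Σσᵢ² = 1.184 + 0.605 + 0.719 + 2.341 + 1.445 + 2.880 + 0.839 = 10.013
Sum of the 21 distinct covariances = 21 × 0.5945 = 12.4845
σ²_total = Σσᵢ² + 2·Σcov = 10.013 + 2 × 12.4845 = 34.9820
α = (7/6)·(1 − 10.013/34.9820) = 0.83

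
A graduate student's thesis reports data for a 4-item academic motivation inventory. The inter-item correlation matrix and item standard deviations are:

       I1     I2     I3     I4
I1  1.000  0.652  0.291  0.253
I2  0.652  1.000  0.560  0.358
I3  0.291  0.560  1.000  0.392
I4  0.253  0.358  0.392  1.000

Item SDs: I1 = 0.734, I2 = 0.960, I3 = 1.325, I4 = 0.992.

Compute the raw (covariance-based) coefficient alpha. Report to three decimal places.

coefficient alpha = 0.724

Σσ²ᵢ = 0.734² + 0.960² + 1.325² + 0.992² = 4.2000
Covariances σ_ij = r_ij · s_i · s_j:
  σ(I1,I2) = 0.652 × 0.734 × 0.960 = 0.4594
  σ(I1,I3) = 0.291 × 0.734 × 1.325 = 0.2830
  σ(I1,I4) = 0.253 × 0.734 × 0.992 = 0.1842
  σ(I2,I3) = 0.560 × 0.960 × 1.325 = 0.7123
  σ(I2,I4) = 0.358 × 0.960 × 0.992 = 0.3409
  σ(I3,I4) = 0.392 × 1.325 × 0.992 = 0.5152
σ²_T = Σσ²ᵢ + 2·Σσ_ij = 4.2000 + 2 × 2.4950 = 9.1900
α = (4/3)·(1 − 4.2000/9.1900) = 0.724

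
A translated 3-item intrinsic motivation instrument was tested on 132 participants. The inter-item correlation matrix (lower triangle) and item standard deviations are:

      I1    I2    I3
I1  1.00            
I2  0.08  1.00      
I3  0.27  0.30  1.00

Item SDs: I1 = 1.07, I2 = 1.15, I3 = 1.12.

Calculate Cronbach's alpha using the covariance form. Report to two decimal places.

Σσ²ᵢ = 1.07² + 1.15² + 1.12² = 3.7218
Covariances σ_ij = r_ij · s_i · s_j:
  σ(I1,I2) = 0.08 × 1.07 × 1.15 = 0.0984
  σ(I1,I3) = 0.27 × 1.07 × 1.12 = 0.3236
  σ(I2,I3) = 0.30 × 1.15 × 1.12 = 0.3864
σ²_T = Σσ²ᵢ + 2·Σσ_ij = 3.7218 + 2 × 0.8084 = 5.3386
α = (3/2)·(1 − 3.7218/5.3386) = 0.45

Cronbach's alpha = 0.45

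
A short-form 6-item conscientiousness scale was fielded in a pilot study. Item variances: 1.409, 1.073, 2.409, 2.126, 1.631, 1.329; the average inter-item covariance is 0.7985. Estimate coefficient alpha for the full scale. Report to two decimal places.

coefficient alpha = 0.85

Σσ²ᵢ = 1.409 + 1.073 + 2.409 + 2.126 + 1.631 + 1.329 = 9.977
Sum of the 15 distinct covariances = 15 × 0.7985 = 11.9775
Var(T) = Σσ²ᵢ + 2·Σcov = 9.977 + 2 × 11.9775 = 33.9320
α = (6/5)·(1 − 9.977/33.9320) = 0.85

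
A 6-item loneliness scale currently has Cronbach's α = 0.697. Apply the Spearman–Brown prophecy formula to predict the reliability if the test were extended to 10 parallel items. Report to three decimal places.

predicted reliability = 0.793

Length factor m = 10/6 = 1.6667
α' = m·α / (1 + (m−1)·α)
   = 10/6 × 0.697 / (1 + (10/6 − 1) × 0.697)
   = 1.1617 / 1.4647 = 0.793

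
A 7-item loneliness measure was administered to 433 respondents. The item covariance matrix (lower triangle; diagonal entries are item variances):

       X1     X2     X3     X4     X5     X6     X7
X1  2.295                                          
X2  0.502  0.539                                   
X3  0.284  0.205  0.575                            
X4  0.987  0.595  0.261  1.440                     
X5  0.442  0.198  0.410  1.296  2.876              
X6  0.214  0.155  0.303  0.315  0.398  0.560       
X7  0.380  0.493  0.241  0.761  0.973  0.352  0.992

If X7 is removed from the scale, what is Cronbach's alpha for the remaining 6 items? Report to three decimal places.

Cronbach's alpha = 0.736

Remaining items: X1, X2, X3, X4, X5, X6 (k = 6).
Σσᵢ² = 2.295 + 0.539 + 0.575 + 1.440 + 2.876 + 0.560 = 8.285
σ²_total = 8.285 + 2 × 6.565 = 21.415
α (item deleted) = (6/5)·(1 − 8.285/21.415) = 0.736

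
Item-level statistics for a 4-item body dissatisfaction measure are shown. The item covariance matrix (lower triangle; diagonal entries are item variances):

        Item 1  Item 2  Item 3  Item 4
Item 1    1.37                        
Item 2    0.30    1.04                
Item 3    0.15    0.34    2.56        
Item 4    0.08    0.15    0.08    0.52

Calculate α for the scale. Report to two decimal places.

ΣVar(i) = 1.37 + 1.04 + 2.56 + 0.52 = 5.49
Sum of the distinct covariances = 1.10
Var(T) = 5.49 + 2 × 1.10 = 7.69
α = (k/(k−1))·(1 − ΣVar(i)/Var(T)) = (4/3)·(1 − 5.49/7.69) = 0.38

α = 0.38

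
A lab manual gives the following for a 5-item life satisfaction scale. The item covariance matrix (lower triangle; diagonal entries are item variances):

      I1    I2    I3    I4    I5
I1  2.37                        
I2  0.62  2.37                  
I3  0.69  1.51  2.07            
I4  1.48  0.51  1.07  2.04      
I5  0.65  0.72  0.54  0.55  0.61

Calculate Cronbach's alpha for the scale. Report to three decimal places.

α = 0.798

ΣVar(i) = 2.37 + 2.37 + 2.07 + 2.04 + 0.61 = 9.46
Sum of the distinct covariances = 8.34
total variance = 9.46 + 2 × 8.34 = 26.14
α = (k/(k−1))·(1 − ΣVar(i)/total variance) = (5/4)·(1 − 9.46/26.14) = 0.798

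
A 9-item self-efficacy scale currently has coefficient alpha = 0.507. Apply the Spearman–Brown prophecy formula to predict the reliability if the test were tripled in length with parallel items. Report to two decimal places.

predicted reliability = 0.76

Length factor m = 3
α' = m·α / (1 + (m−1)·α)
   = 3 × 0.507 / (1 + (3 − 1) × 0.507)
   = 1.5210 / 2.0140 = 0.76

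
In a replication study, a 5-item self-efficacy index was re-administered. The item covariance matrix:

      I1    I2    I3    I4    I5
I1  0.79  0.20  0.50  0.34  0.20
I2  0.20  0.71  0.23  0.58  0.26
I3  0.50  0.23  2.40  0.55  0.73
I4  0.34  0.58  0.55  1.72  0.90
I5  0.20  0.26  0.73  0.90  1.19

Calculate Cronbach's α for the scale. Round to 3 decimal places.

Σσᵢ² = 0.79 + 0.71 + 2.40 + 1.72 + 1.19 = 6.81
Σ_{i<j} σ_ij = 4.49
Var(T) = 6.81 + 2 × 4.49 = 15.79
α = (k/(k−1))·(1 − Σσᵢ²/Var(T)) = (5/4)·(1 − 6.81/15.79) = 0.711

Cronbach's α = 0.711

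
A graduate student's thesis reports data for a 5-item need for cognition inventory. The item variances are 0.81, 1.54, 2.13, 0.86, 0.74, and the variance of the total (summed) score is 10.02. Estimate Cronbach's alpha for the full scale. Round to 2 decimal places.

α = 0.49

Σσᵢ² = 0.81 + 1.54 + 2.13 + 0.86 + 0.74 = 6.08
α = (k/(k−1))·(1 − Σσᵢ²/σ²_T) = (5/4)·(1 − 6.08/10.02) = 0.49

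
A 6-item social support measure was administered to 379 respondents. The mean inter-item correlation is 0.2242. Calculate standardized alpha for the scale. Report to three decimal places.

α = 0.634

Standardized α = k·r̄ / (1 + (k−1)·r̄) = 6 × 0.2242 / (1 + 5 × 0.2242)
  = 1.3452 / 2.1210 = 0.634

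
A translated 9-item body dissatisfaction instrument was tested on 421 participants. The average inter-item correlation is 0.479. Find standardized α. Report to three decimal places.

standardized α = 0.892

Standardized α = k·r̄ / (1 + (k−1)·r̄) = 9 × 0.479 / (1 + 8 × 0.479)
  = 4.3110 / 4.8320 = 0.892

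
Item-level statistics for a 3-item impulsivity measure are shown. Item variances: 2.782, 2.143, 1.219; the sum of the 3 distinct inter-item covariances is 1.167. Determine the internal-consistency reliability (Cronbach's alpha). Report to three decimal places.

Cronbach's alpha = 0.413

Σσ²ᵢ = 2.782 + 2.143 + 1.219 = 6.144
Sum of distinct covariances = 1.167
Var(T) = Σσ²ᵢ + 2·Σcov = 6.144 + 2 × 1.167 = 8.478
α = (3/2)·(1 − 6.144/8.478) = 0.413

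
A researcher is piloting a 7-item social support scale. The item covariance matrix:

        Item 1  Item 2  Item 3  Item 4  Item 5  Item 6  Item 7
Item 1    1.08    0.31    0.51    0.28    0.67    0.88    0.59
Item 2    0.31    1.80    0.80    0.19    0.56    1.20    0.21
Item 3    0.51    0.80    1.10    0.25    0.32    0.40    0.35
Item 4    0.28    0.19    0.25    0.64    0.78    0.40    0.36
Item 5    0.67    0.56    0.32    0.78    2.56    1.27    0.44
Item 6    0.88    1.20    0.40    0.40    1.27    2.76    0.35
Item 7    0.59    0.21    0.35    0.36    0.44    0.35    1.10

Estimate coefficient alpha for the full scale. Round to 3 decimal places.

α = 0.780

Σσᵢ² = 1.08 + 1.80 + 1.10 + 0.64 + 2.56 + 2.76 + 1.10 = 11.04
Sum of the distinct covariances = 11.12
Var(T) = 11.04 + 2 × 11.12 = 33.28
α = (k/(k−1))·(1 − Σσᵢ²/Var(T)) = (7/6)·(1 − 11.04/33.28) = 0.780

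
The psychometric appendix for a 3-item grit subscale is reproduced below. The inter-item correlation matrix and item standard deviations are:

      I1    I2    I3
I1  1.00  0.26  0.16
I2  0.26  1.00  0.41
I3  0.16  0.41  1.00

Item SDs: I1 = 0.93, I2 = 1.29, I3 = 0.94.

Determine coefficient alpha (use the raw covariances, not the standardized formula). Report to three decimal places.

α = 0.536

Σσ²ᵢ = 0.93² + 1.29² + 0.94² = 3.4126
Covariances σ_ij = r_ij · s_i · s_j:
  σ(I1,I2) = 0.26 × 0.93 × 1.29 = 0.3119
  σ(I1,I3) = 0.16 × 0.93 × 0.94 = 0.1399
  σ(I2,I3) = 0.41 × 1.29 × 0.94 = 0.4972
σ²_T = Σσ²ᵢ + 2·Σσ_ij = 3.4126 + 2 × 0.9490 = 5.3106
α = (3/2)·(1 − 3.4126/5.3106) = 0.536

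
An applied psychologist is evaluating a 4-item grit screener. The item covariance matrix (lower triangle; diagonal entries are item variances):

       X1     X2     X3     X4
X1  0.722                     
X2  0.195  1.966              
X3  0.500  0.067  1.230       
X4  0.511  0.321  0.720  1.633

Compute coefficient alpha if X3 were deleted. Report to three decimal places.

α = 0.483

Remaining items: X1, X2, X4 (k = 3).
sum of item variances = 0.722 + 1.966 + 1.633 = 4.321
σ²_T = 4.321 + 2 × 1.027 = 6.375
α (item deleted) = (3/2)·(1 − 4.321/6.375) = 0.483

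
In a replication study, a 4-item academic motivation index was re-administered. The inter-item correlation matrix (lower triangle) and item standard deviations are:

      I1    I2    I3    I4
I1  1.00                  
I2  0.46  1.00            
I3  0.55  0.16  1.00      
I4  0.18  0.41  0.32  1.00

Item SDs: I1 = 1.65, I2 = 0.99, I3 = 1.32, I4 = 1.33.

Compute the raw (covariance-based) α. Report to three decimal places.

α = 0.671

Σσ²ᵢ = 1.65² + 0.99² + 1.32² + 1.33² = 7.2139
Covariances σ_ij = r_ij · s_i · s_j:
  σ(I1,I2) = 0.46 × 1.65 × 0.99 = 0.7514
  σ(I1,I3) = 0.55 × 1.65 × 1.32 = 1.1979
  σ(I1,I4) = 0.18 × 1.65 × 1.33 = 0.3950
  σ(I2,I3) = 0.16 × 0.99 × 1.32 = 0.2091
  σ(I2,I4) = 0.41 × 0.99 × 1.33 = 0.5398
  σ(I3,I4) = 0.32 × 1.32 × 1.33 = 0.5618
σ²_T = Σσ²ᵢ + 2·Σσ_ij = 7.2139 + 2 × 3.6550 = 14.5239
α = (4/3)·(1 − 7.2139/14.5239) = 0.671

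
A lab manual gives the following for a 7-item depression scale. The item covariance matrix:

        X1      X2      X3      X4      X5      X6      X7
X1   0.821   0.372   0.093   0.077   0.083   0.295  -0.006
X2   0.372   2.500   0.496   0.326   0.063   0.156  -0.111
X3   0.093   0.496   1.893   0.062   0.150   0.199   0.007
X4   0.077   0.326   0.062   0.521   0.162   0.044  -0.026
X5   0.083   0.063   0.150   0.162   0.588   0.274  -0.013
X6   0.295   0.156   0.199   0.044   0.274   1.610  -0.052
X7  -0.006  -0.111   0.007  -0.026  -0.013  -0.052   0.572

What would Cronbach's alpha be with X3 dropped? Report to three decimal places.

Cronbach's alpha = 0.399

Remaining items: X1, X2, X4, X5, X6, X7 (k = 6).
Σσᵢ² = 0.821 + 2.500 + 0.521 + 0.588 + 1.610 + 0.572 = 6.612
Var(T) = 6.612 + 2 × 1.644 = 9.900
α (item deleted) = (6/5)·(1 − 6.612/9.900) = 0.399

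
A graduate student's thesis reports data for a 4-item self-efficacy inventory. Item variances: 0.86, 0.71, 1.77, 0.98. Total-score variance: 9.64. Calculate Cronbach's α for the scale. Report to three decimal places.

Cronbach's α = 0.736

Σσ²ᵢ = 0.86 + 0.71 + 1.77 + 0.98 = 4.32
α = (k/(k−1))·(1 − Σσ²ᵢ/Var(T)) = (4/3)·(1 − 4.32/9.64) = 0.736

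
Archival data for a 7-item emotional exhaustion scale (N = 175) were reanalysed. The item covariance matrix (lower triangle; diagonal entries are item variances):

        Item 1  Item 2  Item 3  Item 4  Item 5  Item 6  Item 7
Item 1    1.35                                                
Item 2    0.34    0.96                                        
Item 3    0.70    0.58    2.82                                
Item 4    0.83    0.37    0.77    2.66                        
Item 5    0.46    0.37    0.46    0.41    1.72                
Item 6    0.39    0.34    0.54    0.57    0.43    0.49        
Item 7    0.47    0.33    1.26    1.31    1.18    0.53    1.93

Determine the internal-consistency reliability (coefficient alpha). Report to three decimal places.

coefficient alpha = 0.793

Σσ²ᵢ = 1.35 + 0.96 + 2.82 + 2.66 + 1.72 + 0.49 + 1.93 = 11.93
Sum of off-diagonal covariances = 12.64
total variance = 11.93 + 2 × 12.64 = 37.21
α = (k/(k−1))·(1 − Σσ²ᵢ/total variance) = (7/6)·(1 − 11.93/37.21) = 0.793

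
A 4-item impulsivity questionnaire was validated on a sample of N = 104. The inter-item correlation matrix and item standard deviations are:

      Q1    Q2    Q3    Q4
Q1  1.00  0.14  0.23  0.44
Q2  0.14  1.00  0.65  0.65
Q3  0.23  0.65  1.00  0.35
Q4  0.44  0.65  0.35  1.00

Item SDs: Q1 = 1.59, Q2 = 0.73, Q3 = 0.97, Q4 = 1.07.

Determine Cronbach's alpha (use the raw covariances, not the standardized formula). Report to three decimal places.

Σσ²ᵢ = 1.59² + 0.73² + 0.97² + 1.07² = 5.1468
Covariances σ_ij = r_ij · s_i · s_j:
  σ(Q1,Q2) = 0.14 × 1.59 × 0.73 = 0.1625
  σ(Q1,Q3) = 0.23 × 1.59 × 0.97 = 0.3547
  σ(Q1,Q4) = 0.44 × 1.59 × 1.07 = 0.7486
  σ(Q2,Q3) = 0.65 × 0.73 × 0.97 = 0.4603
  σ(Q2,Q4) = 0.65 × 0.73 × 1.07 = 0.5077
  σ(Q3,Q4) = 0.35 × 0.97 × 1.07 = 0.3633
σ²_T = Σσ²ᵢ + 2·Σσ_ij = 5.1468 + 2 × 2.5971 = 10.3410
α = (4/3)·(1 − 5.1468/10.3410) = 0.670

Cronbach's alpha = 0.670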